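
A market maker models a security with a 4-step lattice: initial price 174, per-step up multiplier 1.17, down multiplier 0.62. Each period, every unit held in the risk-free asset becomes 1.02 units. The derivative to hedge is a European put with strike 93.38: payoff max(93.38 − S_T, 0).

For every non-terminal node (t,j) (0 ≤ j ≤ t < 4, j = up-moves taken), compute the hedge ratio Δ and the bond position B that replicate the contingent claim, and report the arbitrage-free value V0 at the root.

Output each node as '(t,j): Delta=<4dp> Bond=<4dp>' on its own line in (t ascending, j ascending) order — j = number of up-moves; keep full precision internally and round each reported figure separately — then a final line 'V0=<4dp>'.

(0,0): Delta=-0.0811 Bond=17.2982
(1,0): Delta=-0.3197 Bond=43.3818
(1,1): Delta=-0.0337 Bond=7.9925
(2,0): Delta=-1.0000 Bond=89.7539
(2,1): Delta=-0.1845 Bond=27.1852
(2,2): Delta=-0.0037 Bond=1.0151
(3,0): Delta=-1.0000 Bond=91.5490
(3,1): Delta=-1.0000 Bond=91.5490
(3,2): Delta=-0.0224 Bond=3.7964
(3,3): Delta=0.0000 Bond=0.0000
V0=3.1886

No-arbitrage ⇒ martingale measure with p* = (R−d)/(u−d) = 0.7273.
Payoff layer (t=4): V(4,0)=67.6692, V(4,1)=44.8612, V(4,2)=1.8203, V(4,3)=0.0000, V(4,4)=0.0000
Node (3,0) S=41.4691: V=(p*·44.8612+(1−p*)·67.6692)/1.02=50.0799; Δ=(44.8612−67.6692)/(48.5188−25.7108)=-1.0000; B=V−Δ·S=91.5490
Node (3,1) S=78.2562: V=(p*·1.8203+(1−p*)·44.8612)/1.02=13.2929; Δ=(1.8203−44.8612)/(91.5597−48.5188)=-1.0000; B=V−Δ·S=91.5490
Node (3,2) S=147.6769: V=(p*·0.0000+(1−p*)·1.8203)/1.02=0.4867; Δ=(0.0000−1.8203)/(172.7820−91.5597)=-0.0224; B=V−Δ·S=3.7964
Node (3,3) S=278.6807: V=(p*·0.0000+(1−p*)·0.0000)/1.02=0.0000; Δ=(0.0000−0.0000)/(326.0564−172.7820)=0.0000; B=V−Δ·S=0.0000
Node (2,0) S=66.8856: V=(p*·13.2929+(1−p*)·50.0799)/1.02=22.8683; Δ=(13.2929−50.0799)/(78.2562−41.4691)=-1.0000; B=V−Δ·S=89.7539
Node (2,1) S=126.2196: V=(p*·0.4867+(1−p*)·13.2929)/1.02=3.9013; Δ=(0.4867−13.2929)/(147.6769−78.2562)=-0.1845; B=V−Δ·S=27.1852
Node (2,2) S=238.1886: V=(p*·0.0000+(1−p*)·0.4867)/1.02=0.1301; Δ=(0.0000−0.4867)/(278.6807−147.6769)=-0.0037; B=V−Δ·S=1.0151
Node (1,0) S=107.8800: V=(p*·3.9013+(1−p*)·22.8683)/1.02=8.8962; Δ=(3.9013−22.8683)/(126.2196−66.8856)=-0.3197; B=V−Δ·S=43.3818
Node (1,1) S=203.5800: V=(p*·0.1301+(1−p*)·3.9013)/1.02=1.1359; Δ=(0.1301−3.9013)/(238.1886−126.2196)=-0.0337; B=V−Δ·S=7.9925
Node (0,0) S=174.0000: V=(p*·1.1359+(1−p*)·8.8962)/1.02=3.1886; Δ=(1.1359−8.8962)/(203.5800−107.8800)=-0.0811; B=V−Δ·S=17.2982
Root portfolio cost Δ·174+B reproduces V0=3.1886.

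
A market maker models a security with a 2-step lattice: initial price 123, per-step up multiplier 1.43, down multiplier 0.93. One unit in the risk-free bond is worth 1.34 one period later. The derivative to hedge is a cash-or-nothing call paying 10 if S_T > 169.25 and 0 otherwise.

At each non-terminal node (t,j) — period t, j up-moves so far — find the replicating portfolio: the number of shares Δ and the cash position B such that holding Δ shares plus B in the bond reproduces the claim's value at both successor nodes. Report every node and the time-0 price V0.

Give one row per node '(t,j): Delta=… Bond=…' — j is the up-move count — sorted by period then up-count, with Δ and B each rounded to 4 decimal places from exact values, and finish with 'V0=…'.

(0,0): Delta=0.0995 Bond=-8.4941
(1,0): Delta=0.0000 Bond=0.0000
(1,1): Delta=0.1137 Bond=-13.8806
V0=3.7447

No-arbitrage ⇒ martingale measure with p* = (R−d)/(u−d) = 0.8200.
At expiry t=2: V(2,0)=0.0000, V(2,1)=0.0000, V(2,2)=10.0000
(1,0): S=114.3900. Δ = (V_up−V_dn)/(S_up−S_dn) = (0.0000−0.0000)/(163.5777−106.3827) = 0.0000. V = [p*·0.0000 + (1−p*)·0.0000]/1.34 = 0.0000. B = V − Δ·S = 0.0000.
(1,1): S=175.8900. Δ = (V_up−V_dn)/(S_up−S_dn) = (10.0000−0.0000)/(251.5227−163.5777) = 0.1137. V = [p*·10.0000 + (1−p*)·0.0000]/1.34 = 6.1194. B = V − Δ·S = -13.8806.
(0,0): S=123.0000. Δ = (V_up−V_dn)/(S_up−S_dn) = (6.1194−0.0000)/(175.8900−114.3900) = 0.0995. V = [p*·6.1194 + (1−p*)·0.0000]/1.34 = 3.7447. B = V − Δ·S = -8.4941.
Check: Δ(0,0)·S0 + B(0,0) = 3.7447 = V0.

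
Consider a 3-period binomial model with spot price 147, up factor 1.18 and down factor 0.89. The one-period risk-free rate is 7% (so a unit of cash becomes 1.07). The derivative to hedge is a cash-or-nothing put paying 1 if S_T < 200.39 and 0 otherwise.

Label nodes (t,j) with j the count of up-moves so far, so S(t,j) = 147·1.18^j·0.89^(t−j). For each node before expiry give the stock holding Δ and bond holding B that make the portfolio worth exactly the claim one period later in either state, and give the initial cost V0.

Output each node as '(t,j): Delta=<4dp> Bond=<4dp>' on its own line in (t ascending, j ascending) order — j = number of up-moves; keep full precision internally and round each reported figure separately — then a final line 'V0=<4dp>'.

(0,0): Delta=-0.0079 Bond=1.7814
(1,0): Delta=0.0000 Bond=0.8734
(1,1): Delta=-0.0115 Bond=2.5372
(2,0): Delta=0.0000 Bond=0.9346
(2,1): Delta=0.0000 Bond=0.9346
(2,2): Delta=-0.0168 Bond=3.8028
V0=0.6211

No-arbitrage ⇒ martingale measure with p* = (R−d)/(u−d) = 0.6207.
Terminal values V(3,·): V(3,0)=1.0000, V(3,1)=1.0000, V(3,2)=1.0000, V(3,3)=0.0000
Node (2,0) S=116.4387: V=(p*·1.0000+(1−p*)·1.0000)/1.07=0.9346; Δ=(1.0000−1.0000)/(137.3977−103.6304)=0.0000; B=V−Δ·S=0.9346
Node (2,1) S=154.3794: V=(p*·1.0000+(1−p*)·1.0000)/1.07=0.9346; Δ=(1.0000−1.0000)/(182.1677−137.3977)=0.0000; B=V−Δ·S=0.9346
Node (2,2) S=204.6828: V=(p*·0.0000+(1−p*)·1.0000)/1.07=0.3545; Δ=(0.0000−1.0000)/(241.5257−182.1677)=-0.0168; B=V−Δ·S=3.8028
Node (1,0) S=130.8300: V=(p*·0.9346+(1−p*)·0.9346)/1.07=0.8734; Δ=(0.9346−0.9346)/(154.3794−116.4387)=0.0000; B=V−Δ·S=0.8734
Node (1,1) S=173.4600: V=(p*·0.3545+(1−p*)·0.9346)/1.07=0.5369; Δ=(0.3545−0.9346)/(204.6828−154.3794)=-0.0115; B=V−Δ·S=2.5372
Node (0,0) S=147.0000: V=(p*·0.5369+(1−p*)·0.8734)/1.07=0.6211; Δ=(0.5369−0.8734)/(173.4600−130.8300)=-0.0079; B=V−Δ·S=1.7814
Root portfolio cost Δ·147+B reproduces V0=0.6211.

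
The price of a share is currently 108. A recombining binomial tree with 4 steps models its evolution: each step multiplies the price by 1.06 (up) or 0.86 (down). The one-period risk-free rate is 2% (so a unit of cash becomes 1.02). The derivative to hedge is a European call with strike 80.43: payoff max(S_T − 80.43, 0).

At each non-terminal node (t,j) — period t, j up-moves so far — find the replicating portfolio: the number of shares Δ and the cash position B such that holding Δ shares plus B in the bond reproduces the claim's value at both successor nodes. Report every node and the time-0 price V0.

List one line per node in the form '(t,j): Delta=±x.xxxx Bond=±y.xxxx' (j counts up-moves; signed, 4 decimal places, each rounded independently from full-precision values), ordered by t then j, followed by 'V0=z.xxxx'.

Under the risk-neutral measure, an up-move has probability p* = (R−d)/(u−d) = 0.8000 and values discount at R = 1.02.
Terminal values V(4,·): V(4,0)=0.0000, V(4,1)=0.0000, V(4,2)=9.3196, V(4,3)=30.1916, V(4,4)=55.9175
Node (3,0) S=68.6940: V=(p*·0.0000+(1−p*)·0.0000)/1.02=0.0000; Δ=(0.0000−0.0000)/(72.8157−59.0769)=0.0000; B=V−Δ·S=0.0000
Node (3,1) S=84.6694: V=(p*·9.3196+(1−p*)·0.0000)/1.02=7.3095; Δ=(9.3196−0.0000)/(89.7496−72.8157)=0.5504; B=V−Δ·S=-39.2884
Node (3,2) S=104.3600: V=(p*·30.1916+(1−p*)·9.3196)/1.02=25.5070; Δ=(30.1916−9.3196)/(110.6216−89.7496)=1.0000; B=V−Δ·S=-78.8529
Node (3,3) S=128.6297: V=(p*·55.9175+(1−p*)·30.1916)/1.02=49.7768; Δ=(55.9175−30.1916)/(136.3475−110.6216)=1.0000; B=V−Δ·S=-78.8529
Node (2,0) S=79.8768: V=(p*·7.3095+(1−p*)·0.0000)/1.02=5.7329; Δ=(7.3095−0.0000)/(84.6694−68.6940)=0.4575; B=V−Δ·S=-30.8144
Node (2,1) S=98.4528: V=(p*·25.5070+(1−p*)·7.3095)/1.02=21.4387; Δ=(25.5070−7.3095)/(104.3600−84.6694)=0.9242; B=V−Δ·S=-69.5491
Node (2,2) S=121.3488: V=(p*·49.7768+(1−p*)·25.5070)/1.02=44.0420; Δ=(49.7768−25.5070)/(128.6297−104.3600)=1.0000; B=V−Δ·S=-77.3068
Node (1,0) S=92.8800: V=(p*·21.4387+(1−p*)·5.7329)/1.02=17.9388; Δ=(21.4387−5.7329)/(98.4528−79.8768)=0.8455; B=V−Δ·S=-60.5903
Node (1,1) S=114.4800: V=(p*·44.0420+(1−p*)·21.4387)/1.02=38.7464; Δ=(44.0420−21.4387)/(121.3488−98.4528)=0.9872; B=V−Δ·S=-74.2699
Node (0,0) S=108.0000: V=(p*·38.7464+(1−p*)·17.9388)/1.02=33.9068; Δ=(38.7464−17.9388)/(114.4800−92.8800)=0.9633; B=V−Δ·S=-70.1313
Root portfolio cost Δ·108+B reproduces V0=33.9068.

(0,0): Delta=0.9633 Bond=-70.1313
(1,0): Delta=0.8455 Bond=-60.5903
(1,1): Delta=0.9872 Bond=-74.2699
(2,0): Delta=0.4575 Bond=-30.8144
(2,1): Delta=0.9242 Bond=-69.5491
(2,2): Delta=1.0000 Bond=-77.3068
(3,0): Delta=0.0000 Bond=0.0000
(3,1): Delta=0.5504 Bond=-39.2884
(3,2): Delta=1.0000 Bond=-78.8529
(3,3): Delta=1.0000 Bond=-78.8529
V0=33.9068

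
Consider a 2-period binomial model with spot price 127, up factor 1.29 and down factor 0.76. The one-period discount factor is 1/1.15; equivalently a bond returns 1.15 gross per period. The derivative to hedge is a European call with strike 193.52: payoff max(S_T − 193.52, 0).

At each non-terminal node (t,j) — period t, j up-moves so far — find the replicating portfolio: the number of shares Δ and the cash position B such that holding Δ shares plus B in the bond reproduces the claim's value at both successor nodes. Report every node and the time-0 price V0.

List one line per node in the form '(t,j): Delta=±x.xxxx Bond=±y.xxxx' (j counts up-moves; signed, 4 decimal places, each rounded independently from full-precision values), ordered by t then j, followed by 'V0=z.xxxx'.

(0,0): Delta=0.1694 Bond=-14.2186
(1,0): Delta=0.0000 Bond=0.0000
(1,1): Delta=0.2052 Bond=-22.2211
V0=7.2964

Risk-neutral probability p* = (R−d)/(u−d) = (1.15−0.76)/(1.29−0.76) = 0.7358.
Payoff layer (t=2): V(2,0)=0.0000, V(2,1)=0.0000, V(2,2)=17.8207
(1,0): S=96.5200. Δ = (V_up−V_dn)/(S_up−S_dn) = (0.0000−0.0000)/(124.5108−73.3552) = 0.0000. V = [p*·0.0000 + (1−p*)·0.0000]/1.15 = 0.0000. B = V − Δ·S = 0.0000.
(1,1): S=163.8300. Δ = (V_up−V_dn)/(S_up−S_dn) = (17.8207−0.0000)/(211.3407−124.5108) = 0.2052. V = [p*·17.8207 + (1−p*)·0.0000]/1.15 = 11.4029. B = V − Δ·S = -22.2211.
(0,0): S=127.0000. Δ = (V_up−V_dn)/(S_up−S_dn) = (11.4029−0.0000)/(163.8300−96.5200) = 0.1694. V = [p*·11.4029 + (1−p*)·0.0000]/1.15 = 7.2964. B = V − Δ·S = -14.2186.
The time-0 hedge costs 7.2964, which is the no-arbitrage price.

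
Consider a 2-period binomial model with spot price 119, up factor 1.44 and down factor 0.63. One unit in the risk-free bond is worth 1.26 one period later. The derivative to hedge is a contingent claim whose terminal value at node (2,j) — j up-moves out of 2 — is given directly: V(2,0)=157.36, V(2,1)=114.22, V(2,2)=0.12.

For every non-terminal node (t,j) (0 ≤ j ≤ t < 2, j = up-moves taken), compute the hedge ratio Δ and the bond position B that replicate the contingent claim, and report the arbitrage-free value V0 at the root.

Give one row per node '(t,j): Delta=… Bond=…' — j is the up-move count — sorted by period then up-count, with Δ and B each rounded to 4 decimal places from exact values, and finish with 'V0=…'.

(0,0): Delta=-0.8096 Bond=126.1567
(1,0): Delta=-0.7104 Bond=151.5185
(1,1): Delta=-0.8220 Bond=161.0829
V0=29.8104

Risk-neutral probability p* = (R−d)/(u−d) = (1.26−0.63)/(1.44−0.63) = 0.7778.
Terminal payoffs: V(2,0)=157.3600, V(2,1)=114.2200, V(2,2)=0.1200
(1,0): S=74.9700. Δ = (V_up−V_dn)/(S_up−S_dn) = (114.2200−157.3600)/(107.9568−47.2311) = -0.7104. V = [p*·114.2200 + (1−p*)·157.3600]/1.26 = 98.2593. B = V − Δ·S = 151.5185.
(1,1): S=171.3600. Δ = (V_up−V_dn)/(S_up−S_dn) = (0.1200−114.2200)/(246.7584−107.9568) = -0.8220. V = [p*·0.1200 + (1−p*)·114.2200]/1.26 = 20.2187. B = V − Δ·S = 161.0829.
(0,0): S=119.0000. Δ = (V_up−V_dn)/(S_up−S_dn) = (20.2187−98.2593)/(171.3600−74.9700) = -0.8096. V = [p*·20.2187 + (1−p*)·98.2593]/1.26 = 29.8104. B = V − Δ·S = 126.1567.
Root portfolio cost Δ·119+B reproduces V0=29.8104.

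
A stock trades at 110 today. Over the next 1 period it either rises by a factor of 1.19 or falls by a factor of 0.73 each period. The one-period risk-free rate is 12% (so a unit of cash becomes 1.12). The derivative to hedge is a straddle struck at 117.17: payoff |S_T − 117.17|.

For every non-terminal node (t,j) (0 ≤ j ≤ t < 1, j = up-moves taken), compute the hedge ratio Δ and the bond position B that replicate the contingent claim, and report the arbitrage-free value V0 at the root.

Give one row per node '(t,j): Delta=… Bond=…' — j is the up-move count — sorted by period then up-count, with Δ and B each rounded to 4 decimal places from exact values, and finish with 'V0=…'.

(0,0): Delta=-0.4573 Bond=65.7073
V0=15.4030

No-arbitrage ⇒ martingale measure with p* = (R−d)/(u−d) = 0.8478.
Payoff layer (t=1): V(1,0)=36.8700, V(1,1)=13.7300
  t=0,j=0: stock 110.0000 → up 130.9000 (V=13.7300), down 80.3000 (V=36.8700). Price 15.4030; hedge Δ=-0.4573, bond B=65.7073.
The time-0 hedge costs 15.4030, which is the no-arbitrage price.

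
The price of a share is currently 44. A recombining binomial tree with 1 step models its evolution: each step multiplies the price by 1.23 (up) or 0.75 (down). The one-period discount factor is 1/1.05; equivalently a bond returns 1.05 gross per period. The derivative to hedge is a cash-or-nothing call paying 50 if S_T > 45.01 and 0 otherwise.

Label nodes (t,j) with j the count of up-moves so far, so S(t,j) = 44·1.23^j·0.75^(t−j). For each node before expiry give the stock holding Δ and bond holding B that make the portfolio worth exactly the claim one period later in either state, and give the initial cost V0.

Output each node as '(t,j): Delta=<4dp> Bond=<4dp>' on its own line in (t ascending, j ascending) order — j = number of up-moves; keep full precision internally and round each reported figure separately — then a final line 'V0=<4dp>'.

(0,0): Delta=2.3674 Bond=-74.4048
V0=29.7619

No-arbitrage ⇒ martingale measure with p* = (R−d)/(u−d) = 0.6250.
Terminal payoffs: V(1,0)=0.0000, V(1,1)=50.0000
(0,0): S=44.0000. Δ = (V_up−V_dn)/(S_up−S_dn) = (50.0000−0.0000)/(54.1200−33.0000) = 2.3674. V = [p*·50.0000 + (1−p*)·0.0000]/1.05 = 29.7619. B = V − Δ·S = -74.4048.
Check: Δ(0,0)·S0 + B(0,0) = 29.7619 = V0.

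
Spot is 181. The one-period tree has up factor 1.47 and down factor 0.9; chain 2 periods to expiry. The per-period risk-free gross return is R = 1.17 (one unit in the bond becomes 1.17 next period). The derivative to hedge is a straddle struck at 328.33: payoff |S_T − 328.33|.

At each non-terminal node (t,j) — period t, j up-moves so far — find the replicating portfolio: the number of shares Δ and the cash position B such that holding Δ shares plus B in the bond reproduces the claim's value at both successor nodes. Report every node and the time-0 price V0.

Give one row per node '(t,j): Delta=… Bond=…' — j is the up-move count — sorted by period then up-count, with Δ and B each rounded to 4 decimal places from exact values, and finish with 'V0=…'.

Risk-neutral probability p* = (R−d)/(u−d) = (1.17−0.9)/(1.47−0.9) = 0.4737.
Terminal payoffs: V(2,0)=181.7200, V(2,1)=88.8670, V(2,2)=62.7929
  t=1,j=0: stock 162.9000 → up 239.4630 (V=88.8670), down 146.6100 (V=181.7200). Price 117.7239; hedge Δ=-1.0000, bond B=280.6239.
  t=1,j=1: stock 266.0700 → up 391.1229 (V=62.7929), down 239.4630 (V=88.8670). Price 65.3984; hedge Δ=-0.1719, bond B=111.1424.
  t=0,j=0: stock 181.0000 → up 266.0700 (V=65.3984), down 162.9000 (V=117.7239). Price 79.4343; hedge Δ=-0.5072, bond B=171.2335.
Self-financing check: at every node Δ·S+B equals the discounted successor values.

(0,0): Delta=-0.5072 Bond=171.2335
(1,0): Delta=-1.0000 Bond=280.6239
(1,1): Delta=-0.1719 Bond=111.1424
V0=79.4343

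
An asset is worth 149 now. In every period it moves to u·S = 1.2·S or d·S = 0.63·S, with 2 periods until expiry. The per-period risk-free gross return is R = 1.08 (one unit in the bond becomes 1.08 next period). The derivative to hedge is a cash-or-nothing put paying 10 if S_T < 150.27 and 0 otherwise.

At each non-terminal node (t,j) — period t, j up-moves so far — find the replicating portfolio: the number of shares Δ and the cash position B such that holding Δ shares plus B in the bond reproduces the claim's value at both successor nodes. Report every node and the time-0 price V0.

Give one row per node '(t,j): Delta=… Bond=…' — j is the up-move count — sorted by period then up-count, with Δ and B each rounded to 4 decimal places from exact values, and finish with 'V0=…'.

Under the risk-neutral measure, an up-move has probability p* = (R−d)/(u−d) = 0.7895 and values discount at R = 1.08.
Terminal payoffs: V(2,0)=10.0000, V(2,1)=10.0000, V(2,2)=0.0000
(1,0): S=93.8700. Δ = (V_up−V_dn)/(S_up−S_dn) = (10.0000−10.0000)/(112.6440−59.1381) = 0.0000. V = [p*·10.0000 + (1−p*)·10.0000]/1.08 = 9.2593. B = V − Δ·S = 9.2593.
(1,1): S=178.8000. Δ = (V_up−V_dn)/(S_up−S_dn) = (0.0000−10.0000)/(214.5600−112.6440) = -0.0981. V = [p*·0.0000 + (1−p*)·10.0000]/1.08 = 1.9493. B = V − Δ·S = 19.4932.
(0,0): S=149.0000. Δ = (V_up−V_dn)/(S_up−S_dn) = (1.9493−9.2593)/(178.8000−93.8700) = -0.0861. V = [p*·1.9493 + (1−p*)·9.2593]/1.08 = 3.2299. B = V − Δ·S = 16.0543.
The time-0 hedge costs 3.2299, which is the no-arbitrage price.

(0,0): Delta=-0.0861 Bond=16.0543
(1,0): Delta=0.0000 Bond=9.2593
(1,1): Delta=-0.0981 Bond=19.4932
V0=3.2299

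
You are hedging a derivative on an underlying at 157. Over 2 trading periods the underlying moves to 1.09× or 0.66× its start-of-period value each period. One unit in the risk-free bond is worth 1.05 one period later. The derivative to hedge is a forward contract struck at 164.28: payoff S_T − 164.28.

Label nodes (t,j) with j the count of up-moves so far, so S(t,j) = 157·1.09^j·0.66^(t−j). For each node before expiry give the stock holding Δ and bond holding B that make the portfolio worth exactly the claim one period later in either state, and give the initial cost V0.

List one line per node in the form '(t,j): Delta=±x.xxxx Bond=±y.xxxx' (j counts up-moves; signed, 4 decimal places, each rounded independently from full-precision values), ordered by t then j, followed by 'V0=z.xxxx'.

No-arbitrage ⇒ martingale measure with p* = (R−d)/(u−d) = 0.9070.
Terminal values V(2,·): V(2,0)=-95.8908, V(2,1)=-51.3342, V(2,2)=22.2517
  t=1,j=0: stock 103.6200 → up 112.9458 (V=-51.3342), down 68.3892 (V=-95.8908). Price -52.8371; hedge Δ=1.0000, bond B=-156.4571.
  t=1,j=1: stock 171.1300 → up 186.5317 (V=22.2517), down 112.9458 (V=-51.3342). Price 14.6729; hedge Δ=1.0000, bond B=-156.4571.
  t=0,j=0: stock 157.0000 → up 171.1300 (V=14.6729), down 103.6200 (V=-52.8371). Price 7.9932; hedge Δ=1.0000, bond B=-149.0068.
Each (Δ,B) replicates both successor values, so the strategy is self-financing and V0 is arbitrage-free.

(0,0): Delta=1.0000 Bond=-149.0068
(1,0): Delta=1.0000 Bond=-156.4571
(1,1): Delta=1.0000 Bond=-156.4571
V0=7.9932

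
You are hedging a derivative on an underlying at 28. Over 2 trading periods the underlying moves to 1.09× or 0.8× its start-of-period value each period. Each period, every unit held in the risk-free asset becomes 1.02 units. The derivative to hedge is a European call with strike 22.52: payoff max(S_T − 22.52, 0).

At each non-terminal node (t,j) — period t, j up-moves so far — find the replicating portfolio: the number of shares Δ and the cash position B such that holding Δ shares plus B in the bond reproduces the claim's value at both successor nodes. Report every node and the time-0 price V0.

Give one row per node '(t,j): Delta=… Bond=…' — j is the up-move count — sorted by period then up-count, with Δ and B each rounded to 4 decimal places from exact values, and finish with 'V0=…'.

No-arbitrage ⇒ martingale measure with p* = (R−d)/(u−d) = 0.7586.
Terminal values V(2,·): V(2,0)=0.0000, V(2,1)=1.8960, V(2,2)=10.7468
  t=1,j=0: stock 22.4000 → up 24.4160 (V=1.8960), down 17.9200 (V=0.0000). Price 1.4101; hedge Δ=0.2919, bond B=-5.1278.
  t=1,j=1: stock 30.5200 → up 33.2668 (V=10.7468), down 24.4160 (V=1.8960). Price 8.4416; hedge Δ=1.0000, bond B=-22.0784.
  t=0,j=0: stock 28.0000 → up 30.5200 (V=8.4416), down 22.4000 (V=1.4101). Price 6.6121; hedge Δ=0.8659, bond B=-17.6342.
The time-0 hedge costs 6.6121, which is the no-arbitrage price.

(0,0): Delta=0.8659 Bond=-17.6342
(1,0): Delta=0.2919 Bond=-5.1278
(1,1): Delta=1.0000 Bond=-22.0784
V0=6.6121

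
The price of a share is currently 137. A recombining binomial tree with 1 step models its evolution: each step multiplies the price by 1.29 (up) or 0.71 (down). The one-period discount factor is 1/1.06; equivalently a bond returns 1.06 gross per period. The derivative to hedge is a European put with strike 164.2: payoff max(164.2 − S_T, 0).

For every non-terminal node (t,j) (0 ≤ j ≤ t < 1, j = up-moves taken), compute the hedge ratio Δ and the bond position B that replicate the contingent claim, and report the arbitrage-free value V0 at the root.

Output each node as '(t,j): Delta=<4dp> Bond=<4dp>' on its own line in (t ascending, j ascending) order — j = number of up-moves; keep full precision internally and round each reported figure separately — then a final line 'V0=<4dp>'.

(0,0): Delta=-0.8423 Bond=140.4354
V0=25.0389

The replicating-portfolio and risk-neutral prices coincide; use p* = (1.06−0.71)/(1.29−0.71) = 0.6034 for the latter.
Terminal payoffs: V(1,0)=66.9300, V(1,1)=0.0000
  t=0,j=0: stock 137.0000 → up 176.7300 (V=0.0000), down 97.2700 (V=66.9300). Price 25.0389; hedge Δ=-0.8423, bond B=140.4354.
The time-0 hedge costs 25.0389, which is the no-arbitrage price.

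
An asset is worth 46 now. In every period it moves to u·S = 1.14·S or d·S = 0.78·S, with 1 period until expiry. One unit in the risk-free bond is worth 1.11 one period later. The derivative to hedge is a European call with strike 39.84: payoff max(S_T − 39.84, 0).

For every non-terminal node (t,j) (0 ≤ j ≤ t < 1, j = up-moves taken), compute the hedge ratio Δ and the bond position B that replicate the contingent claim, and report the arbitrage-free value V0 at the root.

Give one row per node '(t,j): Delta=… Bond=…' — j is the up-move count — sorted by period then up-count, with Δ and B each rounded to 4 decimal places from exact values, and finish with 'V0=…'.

(0,0): Delta=0.7609 Bond=-24.5946
V0=10.4054

Since d<R<u, set p* = (R−d)/(u−d) = 0.9167; price each node as the discounted p*-expectation of its children.
Payoff layer (t=1): V(1,0)=0.0000, V(1,1)=12.6000
(0,0): S=46.0000. Δ = (V_up−V_dn)/(S_up−S_dn) = (12.6000−0.0000)/(52.4400−35.8800) = 0.7609. V = [p*·12.6000 + (1−p*)·0.0000]/1.11 = 10.4054. B = V − Δ·S = -24.5946.
Each (Δ,B) replicates both successor values, so the strategy is self-financing and V0 is arbitrage-free.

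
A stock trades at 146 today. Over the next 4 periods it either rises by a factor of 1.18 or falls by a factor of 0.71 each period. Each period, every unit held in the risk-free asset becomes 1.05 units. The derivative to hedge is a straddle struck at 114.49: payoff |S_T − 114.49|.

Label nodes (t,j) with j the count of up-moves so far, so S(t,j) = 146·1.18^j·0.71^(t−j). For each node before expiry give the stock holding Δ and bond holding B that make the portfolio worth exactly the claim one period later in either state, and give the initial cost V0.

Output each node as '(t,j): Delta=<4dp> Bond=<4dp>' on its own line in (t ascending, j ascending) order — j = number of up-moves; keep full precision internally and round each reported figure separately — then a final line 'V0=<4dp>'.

(0,0): Delta=0.6850 Bond=-37.3808
(1,0): Delta=0.0878 Bond=22.6531
(1,1): Delta=0.8224 Bond=-62.9185
(2,0): Delta=-1.0000 Bond=103.8458
(2,1): Delta=0.3381 Bond=-6.8255
(2,2): Delta=0.9338 Bond=-88.7147
(3,0): Delta=-1.0000 Bond=109.0381
(3,1): Delta=-1.0000 Bond=109.0381
(3,2): Delta=0.6459 Bond=-51.5980
(3,3): Delta=1.0000 Bond=-109.0381
V0=62.6242

The replicating-portfolio and risk-neutral prices coincide; use p* = (1.05−0.71)/(1.18−0.71) = 0.7234 for the latter.
Terminal payoffs: V(4,0)=77.3889, V(4,1)=52.8291, V(4,2)=12.0113, V(4,3)=55.8267, V(4,4)=168.5716
Node (3,0) S=52.2550: V=(p*·52.8291+(1−p*)·77.3889)/1.05=56.7831; Δ=(52.8291−77.3889)/(61.6609−37.1011)=-1.0000; B=V−Δ·S=109.0381
Node (3,1) S=86.8463: V=(p*·12.0113+(1−p*)·52.8291)/1.05=22.1917; Δ=(12.0113−52.8291)/(102.4787−61.6609)=-1.0000; B=V−Δ·S=109.0381
Node (3,2) S=144.3362: V=(p*·55.8267+(1−p*)·12.0113)/1.05=41.6262; Δ=(55.8267−12.0113)/(170.3167−102.4787)=0.6459; B=V−Δ·S=-51.5980
Node (3,3) S=239.8827: V=(p*·168.5716+(1−p*)·55.8267)/1.05=130.8446; Δ=(168.5716−55.8267)/(283.0616−170.3167)=1.0000; B=V−Δ·S=-109.0381
Node (2,0) S=73.5986: V=(p*·22.1917+(1−p*)·56.7831)/1.05=30.2472; Δ=(22.1917−56.7831)/(86.8463−52.2550)=-1.0000; B=V−Δ·S=103.8458
Node (2,1) S=122.3188: V=(p*·41.6262+(1−p*)·22.1917)/1.05=34.5245; Δ=(41.6262−22.1917)/(144.3362−86.8463)=0.3381; B=V−Δ·S=-6.8255
Node (2,2) S=203.2904: V=(p*·130.8446+(1−p*)·41.6262)/1.05=101.1116; Δ=(130.8446−41.6262)/(239.8827−144.3362)=0.9338; B=V−Δ·S=-88.7147
Node (1,0) S=103.6600: V=(p*·34.5245+(1−p*)·30.2472)/1.05=31.7537; Δ=(34.5245−30.2472)/(122.3188−73.5986)=0.0878; B=V−Δ·S=22.6531
Node (1,1) S=172.2800: V=(p*·101.1116+(1−p*)·34.5245)/1.05=78.7561; Δ=(101.1116−34.5245)/(203.2904−122.3188)=0.8224; B=V−Δ·S=-62.9185
Node (0,0) S=146.0000: V=(p*·78.7561+(1−p*)·31.7537)/1.05=62.6242; Δ=(78.7561−31.7537)/(172.2800−103.6600)=0.6850; B=V−Δ·S=-37.3808
Each (Δ,B) replicates both successor values, so the strategy is self-financing and V0 is arbitrage-free.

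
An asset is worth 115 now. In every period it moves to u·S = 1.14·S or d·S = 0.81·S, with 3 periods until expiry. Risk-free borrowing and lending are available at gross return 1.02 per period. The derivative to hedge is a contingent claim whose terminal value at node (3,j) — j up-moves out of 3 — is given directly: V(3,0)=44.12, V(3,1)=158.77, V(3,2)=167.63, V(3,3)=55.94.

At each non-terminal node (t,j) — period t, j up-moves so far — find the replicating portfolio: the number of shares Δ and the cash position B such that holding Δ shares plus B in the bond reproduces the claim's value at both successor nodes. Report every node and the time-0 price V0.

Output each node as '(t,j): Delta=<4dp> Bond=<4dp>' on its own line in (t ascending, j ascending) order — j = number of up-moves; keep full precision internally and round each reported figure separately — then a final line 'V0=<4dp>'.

(0,0): Delta=-0.6577 Bond=198.7732
(1,0): Delta=1.5095 Bond=0.8724
(1,1): Delta=-1.5376 Bond=318.1065
(2,0): Delta=4.6046 Bond=-232.6408
(2,1): Delta=0.2528 Bond=134.3360
(2,2): Delta=-2.2646 Bond=433.1159
V0=123.1350

The replicating-portfolio and risk-neutral prices coincide; use p* = (1.02−0.81)/(1.14−0.81) = 0.6364 for the latter.
Terminal values V(3,·): V(3,0)=44.1200, V(3,1)=158.7700, V(3,2)=167.6300, V(3,3)=55.9400
(2,0): S=75.4515. Δ = (V_up−V_dn)/(S_up−S_dn) = (158.7700−44.1200)/(86.0147−61.1157) = 4.6046. V = [p*·158.7700 + (1−p*)·44.1200]/1.02 = 114.7834. B = V − Δ·S = -232.6408.
(2,1): S=106.1910. Δ = (V_up−V_dn)/(S_up−S_dn) = (167.6300−158.7700)/(121.0577−86.0147) = 0.2528. V = [p*·167.6300 + (1−p*)·158.7700]/1.02 = 161.1845. B = V − Δ·S = 134.3360.
(2,2): S=149.4540. Δ = (V_up−V_dn)/(S_up−S_dn) = (55.9400−167.6300)/(170.3776−121.0577) = -2.2646. V = [p*·55.9400 + (1−p*)·167.6300]/1.02 = 94.6613. B = V − Δ·S = 433.1159.
(1,0): S=93.1500. Δ = (V_up−V_dn)/(S_up−S_dn) = (161.1845−114.7834)/(106.1910−75.4515) = 1.5095. V = [p*·161.1845 + (1−p*)·114.7834]/1.02 = 141.4817. B = V − Δ·S = 0.8724.
(1,1): S=131.1000. Δ = (V_up−V_dn)/(S_up−S_dn) = (94.6613−161.1845)/(149.4540−106.1910) = -1.5376. V = [p*·94.6613 + (1−p*)·161.1845]/1.02 = 116.5211. B = V − Δ·S = 318.1065.
(0,0): S=115.0000. Δ = (V_up−V_dn)/(S_up−S_dn) = (116.5211−141.4817)/(131.1000−93.1500) = -0.6577. V = [p*·116.5211 + (1−p*)·141.4817]/1.02 = 123.1350. B = V − Δ·S = 198.7732.
Each (Δ,B) replicates both successor values, so the strategy is self-financing and V0 is arbitrage-free.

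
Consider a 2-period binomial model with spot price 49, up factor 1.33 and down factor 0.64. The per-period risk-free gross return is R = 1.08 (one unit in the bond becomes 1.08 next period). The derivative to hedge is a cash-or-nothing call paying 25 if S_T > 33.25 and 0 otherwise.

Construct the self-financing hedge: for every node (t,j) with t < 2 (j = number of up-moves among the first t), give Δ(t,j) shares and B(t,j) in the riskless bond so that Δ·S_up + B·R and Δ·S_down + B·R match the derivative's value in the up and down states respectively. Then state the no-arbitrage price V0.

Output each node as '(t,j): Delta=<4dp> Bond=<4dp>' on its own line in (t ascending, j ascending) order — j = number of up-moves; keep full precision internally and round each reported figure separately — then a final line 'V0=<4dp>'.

Risk-neutral probability p* = (R−d)/(u−d) = (1.08−0.64)/(1.33−0.64) = 0.6377.
At expiry t=2: V(2,0)=0.0000, V(2,1)=25.0000, V(2,2)=25.0000
Node (1,0) S=31.3600: V=(p*·25.0000+(1−p*)·0.0000)/1.08=14.7611; Δ=(25.0000−0.0000)/(41.7088−20.0704)=1.1554; B=V−Δ·S=-21.4707
Node (1,1) S=65.1700: V=(p*·25.0000+(1−p*)·25.0000)/1.08=23.1481; Δ=(25.0000−25.0000)/(86.6761−41.7088)=0.0000; B=V−Δ·S=23.1481
Node (0,0) S=49.0000: V=(p*·23.1481+(1−p*)·14.7611)/1.08=18.6198; Δ=(23.1481−14.7611)/(65.1700−31.3600)=0.2481; B=V−Δ·S=6.4647
Check: Δ(0,0)·S0 + B(0,0) = 18.6198 = V0.

(0,0): Delta=0.2481 Bond=6.4647
(1,0): Delta=1.1554 Bond=-21.4707
(1,1): Delta=0.0000 Bond=23.1481
V0=18.6198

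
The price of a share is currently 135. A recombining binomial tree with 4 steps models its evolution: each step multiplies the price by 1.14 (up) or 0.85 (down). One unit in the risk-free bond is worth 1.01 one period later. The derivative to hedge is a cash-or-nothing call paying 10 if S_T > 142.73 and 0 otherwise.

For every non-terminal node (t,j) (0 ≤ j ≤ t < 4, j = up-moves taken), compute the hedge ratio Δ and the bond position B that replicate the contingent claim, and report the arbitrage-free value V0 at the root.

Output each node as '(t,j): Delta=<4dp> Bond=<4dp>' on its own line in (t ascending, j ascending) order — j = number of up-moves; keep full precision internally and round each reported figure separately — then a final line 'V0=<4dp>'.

The replicating-portfolio and risk-neutral prices coincide; use p* = (1.01−0.85)/(1.14−0.85) = 0.5517 for the latter.
Terminal values V(4,·): V(4,0)=0.0000, V(4,1)=0.0000, V(4,2)=0.0000, V(4,3)=10.0000, V(4,4)=10.0000
Node (3,0) S=82.9069: V=(p*·0.0000+(1−p*)·0.0000)/1.01=0.0000; Δ=(0.0000−0.0000)/(94.5138−70.4708)=0.0000; B=V−Δ·S=0.0000
Node (3,1) S=111.1927: V=(p*·0.0000+(1−p*)·0.0000)/1.01=0.0000; Δ=(0.0000−0.0000)/(126.7597−94.5138)=0.0000; B=V−Δ·S=0.0000
Node (3,2) S=149.1291: V=(p*·10.0000+(1−p*)·0.0000)/1.01=5.4626; Δ=(10.0000−0.0000)/(170.0072−126.7597)=0.2312; B=V−Δ·S=-29.0201
Node (3,3) S=200.0084: V=(p*·10.0000+(1−p*)·10.0000)/1.01=9.9010; Δ=(10.0000−10.0000)/(228.0096−170.0072)=0.0000; B=V−Δ·S=9.9010
Node (2,0) S=97.5375: V=(p*·0.0000+(1−p*)·0.0000)/1.01=0.0000; Δ=(0.0000−0.0000)/(111.1927−82.9069)=0.0000; B=V−Δ·S=0.0000
Node (2,1) S=130.8150: V=(p*·5.4626+(1−p*)·0.0000)/1.01=2.9840; Δ=(5.4626−0.0000)/(149.1291−111.1927)=0.1440; B=V−Δ·S=-15.8526
Node (2,2) S=175.4460: V=(p*·9.9010+(1−p*)·5.4626)/1.01=7.8330; Δ=(9.9010−5.4626)/(200.0084−149.1291)=0.0872; B=V−Δ·S=-7.4717
Node (1,0) S=114.7500: V=(p*·2.9840+(1−p*)·0.0000)/1.01=1.6301; Δ=(2.9840−0.0000)/(130.8150−97.5375)=0.0897; B=V−Δ·S=-8.6597
Node (1,1) S=153.9000: V=(p*·7.8330+(1−p*)·2.9840)/1.01=5.6033; Δ=(7.8330−2.9840)/(175.4460−130.8150)=0.1086; B=V−Δ·S=-11.1175
Node (0,0) S=135.0000: V=(p*·5.6033+(1−p*)·1.6301)/1.01=3.7844; Δ=(5.6033−1.6301)/(153.9000−114.7500)=0.1015; B=V−Δ·S=-9.9165
Self-financing check: at every node Δ·S+B equals the discounted successor values.

(0,0): Delta=0.1015 Bond=-9.9165
(1,0): Delta=0.0897 Bond=-8.6597
(1,1): Delta=0.1086 Bond=-11.1175
(2,0): Delta=0.0000 Bond=0.0000
(2,1): Delta=0.1440 Bond=-15.8526
(2,2): Delta=0.0872 Bond=-7.4717
(3,0): Delta=0.0000 Bond=0.0000
(3,1): Delta=0.0000 Bond=0.0000
(3,2): Delta=0.2312 Bond=-29.0201
(3,3): Delta=0.0000 Bond=9.9010
V0=3.7844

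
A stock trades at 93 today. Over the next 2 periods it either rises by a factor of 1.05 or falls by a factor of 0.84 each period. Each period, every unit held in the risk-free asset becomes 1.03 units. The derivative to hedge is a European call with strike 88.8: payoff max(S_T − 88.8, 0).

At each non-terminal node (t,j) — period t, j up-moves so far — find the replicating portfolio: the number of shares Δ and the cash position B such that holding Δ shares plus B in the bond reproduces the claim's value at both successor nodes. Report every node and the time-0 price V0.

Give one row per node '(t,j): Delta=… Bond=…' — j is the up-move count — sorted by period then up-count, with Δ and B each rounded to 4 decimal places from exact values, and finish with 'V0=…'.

(0,0): Delta=0.6177 Bond=-46.8457
(1,0): Delta=0.0000 Bond=0.0000
(1,1): Delta=0.6697 Bond=-53.3301
V0=10.5960

No-arbitrage ⇒ martingale measure with p* = (R−d)/(u−d) = 0.9048.
At expiry t=2: V(2,0)=0.0000, V(2,1)=0.0000, V(2,2)=13.7325
Node (1,0) S=78.1200: V=(p*·0.0000+(1−p*)·0.0000)/1.03=0.0000; Δ=(0.0000−0.0000)/(82.0260−65.6208)=0.0000; B=V−Δ·S=0.0000
Node (1,1) S=97.6500: V=(p*·13.7325+(1−p*)·0.0000)/1.03=12.0628; Δ=(13.7325−0.0000)/(102.5325−82.0260)=0.6697; B=V−Δ·S=-53.3301
Node (0,0) S=93.0000: V=(p*·12.0628+(1−p*)·0.0000)/1.03=10.5960; Δ=(12.0628−0.0000)/(97.6500−78.1200)=0.6177; B=V−Δ·S=-46.8457
Check: Δ(0,0)·S0 + B(0,0) = 10.5960 = V0.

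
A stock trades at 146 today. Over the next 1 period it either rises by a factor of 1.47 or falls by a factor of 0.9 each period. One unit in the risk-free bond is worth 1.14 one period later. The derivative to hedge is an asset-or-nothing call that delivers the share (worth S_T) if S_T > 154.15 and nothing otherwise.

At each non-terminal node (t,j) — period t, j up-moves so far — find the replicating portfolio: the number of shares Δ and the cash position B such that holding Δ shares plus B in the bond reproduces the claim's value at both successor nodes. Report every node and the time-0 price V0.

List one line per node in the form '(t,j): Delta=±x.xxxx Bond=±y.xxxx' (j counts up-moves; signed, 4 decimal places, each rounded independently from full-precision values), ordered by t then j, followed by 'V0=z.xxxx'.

(0,0): Delta=2.5789 Bond=-297.2576
V0=79.2687

The replicating-portfolio and risk-neutral prices coincide; use p* = (1.14−0.9)/(1.47−0.9) = 0.4211 for the latter.
Terminal payoffs: V(1,0)=0.0000, V(1,1)=214.6200
Node (0,0) S=146.0000: V=(p*·214.6200+(1−p*)·0.0000)/1.14=79.2687; Δ=(214.6200−0.0000)/(214.6200−131.4000)=2.5789; B=V−Δ·S=-297.2576
Check: Δ(0,0)·S0 + B(0,0) = 79.2687 = V0.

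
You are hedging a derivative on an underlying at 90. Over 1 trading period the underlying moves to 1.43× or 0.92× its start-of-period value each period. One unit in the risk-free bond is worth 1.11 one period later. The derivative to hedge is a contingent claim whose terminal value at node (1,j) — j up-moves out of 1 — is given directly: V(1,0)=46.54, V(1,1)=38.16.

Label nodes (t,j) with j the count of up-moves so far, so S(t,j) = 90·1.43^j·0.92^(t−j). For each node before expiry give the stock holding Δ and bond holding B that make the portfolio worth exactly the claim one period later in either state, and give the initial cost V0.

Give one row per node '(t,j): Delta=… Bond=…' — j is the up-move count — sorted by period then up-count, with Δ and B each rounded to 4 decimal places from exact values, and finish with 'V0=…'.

(0,0): Delta=-0.1826 Bond=55.5467
V0=39.1154

No-arbitrage ⇒ martingale measure with p* = (R−d)/(u−d) = 0.3725.
Payoff layer (t=1): V(1,0)=46.5400, V(1,1)=38.1600
  t=0,j=0: stock 90.0000 → up 128.7000 (V=38.1600), down 82.8000 (V=46.5400). Price 39.1154; hedge Δ=-0.1826, bond B=55.5467.
Check: Δ(0,0)·S0 + B(0,0) = 39.1154 = V0.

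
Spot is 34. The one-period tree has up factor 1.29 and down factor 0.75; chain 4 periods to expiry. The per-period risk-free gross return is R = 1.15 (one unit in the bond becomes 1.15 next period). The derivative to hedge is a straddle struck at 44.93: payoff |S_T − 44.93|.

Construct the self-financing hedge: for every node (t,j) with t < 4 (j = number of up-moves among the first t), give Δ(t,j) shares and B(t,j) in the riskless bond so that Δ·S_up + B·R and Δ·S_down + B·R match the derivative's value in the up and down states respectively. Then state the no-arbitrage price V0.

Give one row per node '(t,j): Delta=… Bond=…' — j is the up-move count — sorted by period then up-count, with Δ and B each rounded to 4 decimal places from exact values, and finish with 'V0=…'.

(0,0): Delta=0.4473 Bond=-1.8427
(1,0): Delta=-0.4088 Bond=19.7105
(1,1): Delta=0.6214 Bond=-9.7594
(2,0): Delta=-1.0000 Bond=33.9735
(2,1): Delta=-0.2885 Bond=18.7097
(2,2): Delta=0.8066 Bond=-21.7000
(3,0): Delta=-1.0000 Bond=39.0696
(3,1): Delta=-1.0000 Bond=39.0696
(3,2): Delta=-0.1437 Bond=15.3725
(3,3): Delta=1.0000 Bond=-39.0696
V0=13.3638

Since d<R<u, set p* = (R−d)/(u−d) = 0.7407; price each node as the discounted p*-expectation of its children.
Payoff layer (t=4): V(4,0)=34.1722, V(4,1)=26.4266, V(4,2)=13.1041, V(4,3)=9.8106, V(4,4)=49.2238
  t=3,j=0: stock 14.3438 → up 18.5034 (V=26.4266), down 10.7578 (V=34.1722). Price 24.7258; hedge Δ=-1.0000, bond B=39.0696.
  t=3,j=1: stock 24.6713 → up 31.8259 (V=13.1041), down 18.5034 (V=26.4266). Price 14.3983; hedge Δ=-1.0000, bond B=39.0696.
  t=3,j=2: stock 42.4346 → up 54.7406 (V=9.8106), down 31.8259 (V=13.1041). Price 9.2734; hedge Δ=-0.1437, bond B=15.3725.
  t=3,j=3: stock 72.9874 → up 94.1538 (V=49.2238), down 54.7406 (V=9.8106). Price 33.9179; hedge Δ=1.0000, bond B=-39.0696.
  t=2,j=0: stock 19.1250 → up 24.6713 (V=14.3983), down 14.3438 (V=24.7258). Price 14.8485; hedge Δ=-1.0000, bond B=33.9735.
  t=2,j=1: stock 32.8950 → up 42.4345 (V=9.2734), down 24.6712 (V=14.3983). Price 9.2192; hedge Δ=-0.2885, bond B=18.7097.
  t=2,j=2: stock 56.5794 → up 72.9874 (V=33.9179), down 42.4346 (V=9.2734). Price 23.9379; hedge Δ=0.8066, bond B=-21.7000.
  t=1,j=0: stock 25.5000 → up 32.8950 (V=9.2192), down 19.1250 (V=14.8485). Price 9.2858; hedge Δ=-0.4088, bond B=19.7105.
  t=1,j=1: stock 43.8600 → up 56.5794 (V=23.9379), down 32.8950 (V=9.2192). Price 17.4973; hedge Δ=0.6214, bond B=-9.7594.
  t=0,j=0: stock 34.0000 → up 43.8600 (V=17.4973), down 25.5000 (V=9.2858). Price 13.3638; hedge Δ=0.4473, bond B=-1.8427.
Each (Δ,B) replicates both successor values, so the strategy is self-financing and V0 is arbitrage-free.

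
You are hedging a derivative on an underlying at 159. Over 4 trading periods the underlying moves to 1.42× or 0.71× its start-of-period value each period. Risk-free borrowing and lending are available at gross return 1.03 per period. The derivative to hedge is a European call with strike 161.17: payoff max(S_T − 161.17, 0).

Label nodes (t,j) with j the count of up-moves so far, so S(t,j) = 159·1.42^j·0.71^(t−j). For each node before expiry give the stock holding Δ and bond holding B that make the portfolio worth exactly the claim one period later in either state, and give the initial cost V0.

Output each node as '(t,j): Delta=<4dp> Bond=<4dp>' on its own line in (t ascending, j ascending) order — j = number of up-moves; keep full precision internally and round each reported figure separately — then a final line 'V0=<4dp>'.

No-arbitrage ⇒ martingale measure with p* = (R−d)/(u−d) = 0.4507.
Terminal values V(4,·): V(4,0)=0.0000, V(4,1)=0.0000, V(4,2)=0.4483, V(4,3)=162.0666, V(4,4)=485.3032
  t=3,j=0: stock 56.9078 → up 80.8091 (V=0.0000), down 40.4046 (V=0.0000). Price 0.0000; hedge Δ=0.0000, bond B=0.0000.
  t=3,j=1: stock 113.8157 → up 161.6183 (V=0.4483), down 80.8091 (V=0.0000). Price 0.1962; hedge Δ=0.0055, bond B=-0.4352.
  t=3,j=2: stock 227.6314 → up 323.2366 (V=162.0666), down 161.6183 (V=0.4483). Price 71.1557; hedge Δ=1.0000, bond B=-156.4757.
  t=3,j=3: stock 455.2628 → up 646.4732 (V=485.3032), down 323.2366 (V=162.0666). Price 298.7871; hedge Δ=1.0000, bond B=-156.4757.
  t=2,j=0: stock 80.1519 → up 113.8157 (V=0.1962), down 56.9078 (V=0.0000). Price 0.0858; hedge Δ=0.0034, bond B=-0.1904.
  t=2,j=1: stock 160.3038 → up 227.6314 (V=71.1557), down 113.8157 (V=0.1962). Price 31.2407; hedge Δ=0.6235, bond B=-68.7023.
  t=2,j=2: stock 320.6076 → up 455.2628 (V=298.7871), down 227.6314 (V=71.1557). Price 168.6894; hedge Δ=1.0000, bond B=-151.9182.
  t=1,j=0: stock 112.8900 → up 160.3038 (V=31.2407), down 80.1519 (V=0.0858). Price 13.7160; hedge Δ=0.3887, bond B=-30.1641.
  t=1,j=1: stock 225.7800 → up 320.6076 (V=168.6894), down 160.3038 (V=31.2407). Price 90.4752; hedge Δ=0.8574, bond B=-103.1146.
  t=0,j=0: stock 159.0000 → up 225.7800 (V=90.4752), down 112.8900 (V=13.7160). Price 46.9045; hedge Δ=0.6799, bond B=-61.2070.
Each (Δ,B) replicates both successor values, so the strategy is self-financing and V0 is arbitrage-free.

(0,0): Delta=0.6799 Bond=-61.2070
(1,0): Delta=0.3887 Bond=-30.1641
(1,1): Delta=0.8574 Bond=-103.1146
(2,0): Delta=0.0034 Bond=-0.1904
(2,1): Delta=0.6235 Bond=-68.7023
(2,2): Delta=1.0000 Bond=-151.9182
(3,0): Delta=0.0000 Bond=0.0000
(3,1): Delta=0.0055 Bond=-0.4352
(3,2): Delta=1.0000 Bond=-156.4757
(3,3): Delta=1.0000 Bond=-156.4757
V0=46.9045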